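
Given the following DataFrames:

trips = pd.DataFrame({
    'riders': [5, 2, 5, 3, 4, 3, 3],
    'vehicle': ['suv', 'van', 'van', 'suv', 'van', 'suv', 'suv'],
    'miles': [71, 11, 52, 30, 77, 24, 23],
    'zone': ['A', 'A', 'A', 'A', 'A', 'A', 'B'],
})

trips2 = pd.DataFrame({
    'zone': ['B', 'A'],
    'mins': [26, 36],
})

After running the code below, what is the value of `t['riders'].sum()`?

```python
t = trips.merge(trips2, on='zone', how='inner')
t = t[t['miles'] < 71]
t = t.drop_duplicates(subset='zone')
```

merge on 'zone' (how='inner') → 7 rows:
   riders vehicle  miles zone  mins
0       5     suv     71    A    36
1       2     van     11    A    36
2       5     van     52    A    36
3       3     suv     30    A    36
4       4     van     77    A    36
5       3     suv     24    A    36
6       3     suv     23    B    26
filter rows where miles < 71:
   riders vehicle  miles zone  mins
1       2     van     11    A    36
2       5     van     52    A    36
3       3     suv     30    A    36
5       3     suv     24    A    36
6       3     suv     23    B    26
drop duplicate zone (keep=first):
   riders vehicle  miles zone  mins
1       2     van     11    A    36
6       3     suv     23    B    26
Taking the sum of column 'riders' gives 5.

5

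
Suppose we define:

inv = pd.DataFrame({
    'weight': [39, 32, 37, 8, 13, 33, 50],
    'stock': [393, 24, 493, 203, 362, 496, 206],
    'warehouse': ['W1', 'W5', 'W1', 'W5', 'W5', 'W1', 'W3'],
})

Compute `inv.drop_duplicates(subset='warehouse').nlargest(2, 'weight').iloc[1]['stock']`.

393

drop duplicate warehouse (keep=first):
   weight  stock warehouse
0      39    393        W1
1      32     24        W5
6      50    206        W3
take 2 rows with largest weight:
   weight  stock warehouse
6      50    206        W3
0      39    393        W1
Hence 393.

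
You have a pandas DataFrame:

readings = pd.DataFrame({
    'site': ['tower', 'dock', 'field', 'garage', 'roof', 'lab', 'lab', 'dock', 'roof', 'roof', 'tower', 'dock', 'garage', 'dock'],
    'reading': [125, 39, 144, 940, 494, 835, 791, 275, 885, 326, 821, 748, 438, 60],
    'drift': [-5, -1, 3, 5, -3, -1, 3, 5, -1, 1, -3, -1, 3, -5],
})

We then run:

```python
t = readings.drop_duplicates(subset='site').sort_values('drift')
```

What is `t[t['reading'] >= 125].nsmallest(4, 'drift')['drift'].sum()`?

-6

drop duplicate site (keep=first):
     site  reading  drift
0   tower      125     -5
1    dock       39     -1
2   field      144      3
3  garage      940      5
4    roof      494     -3
5     lab      835     -1
sort by drift:
     site  reading  drift
0   tower      125     -5
4    roof      494     -3
1    dock       39     -1
5     lab      835     -1
2   field      144      3
3  garage      940      5
filter rows where reading >= 125:
     site  reading  drift
0   tower      125     -5
4    roof      494     -3
5     lab      835     -1
2   field      144      3
3  garage      940      5
take 4 rows with smallest drift:
    site  reading  drift
0  tower      125     -5
4   roof      494     -3
5    lab      835     -1
2  field      144      3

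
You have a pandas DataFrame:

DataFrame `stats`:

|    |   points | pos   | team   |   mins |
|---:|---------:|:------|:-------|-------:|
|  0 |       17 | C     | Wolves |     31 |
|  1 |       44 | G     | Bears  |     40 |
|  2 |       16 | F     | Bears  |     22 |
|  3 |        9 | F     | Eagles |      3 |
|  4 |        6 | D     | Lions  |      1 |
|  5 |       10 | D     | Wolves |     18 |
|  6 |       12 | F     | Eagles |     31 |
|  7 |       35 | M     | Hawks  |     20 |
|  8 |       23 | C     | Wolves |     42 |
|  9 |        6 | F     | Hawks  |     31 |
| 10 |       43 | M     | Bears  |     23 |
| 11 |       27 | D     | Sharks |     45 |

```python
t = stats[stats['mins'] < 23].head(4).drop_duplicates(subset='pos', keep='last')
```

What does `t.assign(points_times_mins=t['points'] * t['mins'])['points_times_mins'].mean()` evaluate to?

103.5

filter rows where mins < 23:
   points pos    team  mins
2      16   F   Bears    22
3       9   F  Eagles     3
4       6   D   Lions     1
5      10   D  Wolves    18
7      35   M   Hawks    20
take first 4 rows:
   points pos    team  mins
2      16   F   Bears    22
3       9   F  Eagles     3
4       6   D   Lions     1
5      10   D  Wolves    18
drop duplicate pos (keep=last):
   points pos    team  mins
3       9   F  Eagles     3
5      10   D  Wolves    18
add column points_times_mins = t['points'] * t['mins']:
   points pos    team  mins  points_times_mins
3       9   F  Eagles     3                 27
5      10   D  Wolves    18                180
Finally, mean of column 'points_times_mins' = 103.5.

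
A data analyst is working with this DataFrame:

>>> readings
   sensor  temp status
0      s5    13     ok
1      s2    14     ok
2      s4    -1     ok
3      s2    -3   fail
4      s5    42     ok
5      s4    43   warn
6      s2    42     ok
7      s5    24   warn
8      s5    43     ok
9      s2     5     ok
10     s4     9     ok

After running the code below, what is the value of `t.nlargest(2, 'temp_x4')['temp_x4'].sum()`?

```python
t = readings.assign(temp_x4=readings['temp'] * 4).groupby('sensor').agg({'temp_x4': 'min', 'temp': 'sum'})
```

add column temp_x4 = readings['temp'] * 4:
   sensor  temp status  temp_x4
0      s5    13     ok       52
1      s2    14     ok       56
2      s4    -1     ok       -4
3      s2    -3   fail      -12
4      s5    42     ok      168
5      s4    43   warn      172
6      s2    42     ok      168
7      s5    24   warn       96
8      s5    43     ok      172
9      s2     5     ok       20
10     s4     9     ok       36
group by sensor: min(temp_x4), sum(temp):
        temp_x4  temp
sensor               
s2          -12    58
s4           -4    51
s5           52   122
take 2 rows with largest temp_x4:
        temp_x4  temp
sensor               
s5           52   122
s4           -4    51
sum of column 'temp_x4' → 48

48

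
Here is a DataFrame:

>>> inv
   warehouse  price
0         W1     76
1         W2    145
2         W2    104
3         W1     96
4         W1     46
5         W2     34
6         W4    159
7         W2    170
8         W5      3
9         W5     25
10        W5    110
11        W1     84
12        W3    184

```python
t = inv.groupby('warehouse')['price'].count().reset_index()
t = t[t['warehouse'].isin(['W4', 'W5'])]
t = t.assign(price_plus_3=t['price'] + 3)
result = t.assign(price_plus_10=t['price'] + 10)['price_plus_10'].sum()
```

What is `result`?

24

group by warehouse, count of price:
warehouse
W1    4
W2    4
W3    1
W4    1
W5    3
Name: price, dtype: int64
reset_index():
  warehouse  price
0        W1      4
1        W2      4
2        W3      1
3        W4      1
4        W5      3
filter rows where warehouse in ['W4', 'W5']:
  warehouse  price
3        W4      1
4        W5      3
add column price_plus_3 = t['price'] + 3:
  warehouse  price  price_plus_3
3        W4      1             4
4        W5      3             6
add column price_plus_10 = t['price'] + 10:
  warehouse  price  price_plus_3  price_plus_10
3        W4      1             4             11
4        W5      3             6             13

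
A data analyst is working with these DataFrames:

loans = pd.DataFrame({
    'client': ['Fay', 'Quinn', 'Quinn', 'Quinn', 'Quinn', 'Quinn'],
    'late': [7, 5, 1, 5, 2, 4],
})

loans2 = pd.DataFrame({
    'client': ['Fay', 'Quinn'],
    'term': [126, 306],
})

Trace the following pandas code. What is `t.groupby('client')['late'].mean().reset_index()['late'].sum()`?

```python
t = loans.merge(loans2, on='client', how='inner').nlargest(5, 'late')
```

11.0

merge on 'client' (how='inner') → 6 rows:
  client  late  term
0    Fay     7   126
1  Quinn     5   306
2  Quinn     1   306
3  Quinn     5   306
4  Quinn     2   306
5  Quinn     4   306
take 5 rows with largest late:
  client  late  term
0    Fay     7   126
1  Quinn     5   306
3  Quinn     5   306
5  Quinn     4   306
4  Quinn     2   306
group by client, mean of late:
client
Fay      7.0
Quinn    4.0
Name: late, dtype: float64
reset_index():
  client  late
0    Fay   7.0
1  Quinn   4.0
Taking the sum of column 'late' gives 11.0.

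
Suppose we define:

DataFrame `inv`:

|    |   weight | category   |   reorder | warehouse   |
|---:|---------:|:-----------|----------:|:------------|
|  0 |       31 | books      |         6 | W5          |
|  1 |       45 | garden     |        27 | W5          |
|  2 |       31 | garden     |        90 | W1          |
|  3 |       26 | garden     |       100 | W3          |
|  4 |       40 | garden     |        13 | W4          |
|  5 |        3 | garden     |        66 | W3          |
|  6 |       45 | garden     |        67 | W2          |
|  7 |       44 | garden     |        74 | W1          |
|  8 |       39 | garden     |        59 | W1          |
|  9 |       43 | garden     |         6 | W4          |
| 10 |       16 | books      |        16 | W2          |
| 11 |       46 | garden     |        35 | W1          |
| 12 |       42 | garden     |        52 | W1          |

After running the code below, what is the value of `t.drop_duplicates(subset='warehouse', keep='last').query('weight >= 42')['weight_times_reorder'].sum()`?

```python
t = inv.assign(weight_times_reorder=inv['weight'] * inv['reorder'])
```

add column weight_times_reorder = inv['weight'] * inv['reorder']:
    weight category  reorder warehouse  weight_times_reorder
0       31    books        6        W5                   186
1       45   garden       27        W5                  1215
2       31   garden       90        W1                  2790
3       26   garden      100        W3                  2600
4       40   garden       13        W4                   520
5        3   garden       66        W3                   198
6       45   garden       67        W2                  3015
7       44   garden       74        W1                  3256
8       39   garden       59        W1                  2301
9       43   garden        6        W4                   258
10      16    books       16        W2                   256
11      46   garden       35        W1                  1610
12      42   garden       52        W1                  2184
drop duplicate warehouse (keep=last):
    weight category  reorder warehouse  weight_times_reorder
1       45   garden       27        W5                  1215
5        3   garden       66        W3                   198
9       43   garden        6        W4                   258
10      16    books       16        W2                   256
12      42   garden       52        W1                  2184
filter rows where weight >= 42:
    weight category  reorder warehouse  weight_times_reorder
1       45   garden       27        W5                  1215
9       43   garden        6        W4                   258
12      42   garden       52        W1                  2184
The sum of column 'weight_times_reorder' is 3657.

3657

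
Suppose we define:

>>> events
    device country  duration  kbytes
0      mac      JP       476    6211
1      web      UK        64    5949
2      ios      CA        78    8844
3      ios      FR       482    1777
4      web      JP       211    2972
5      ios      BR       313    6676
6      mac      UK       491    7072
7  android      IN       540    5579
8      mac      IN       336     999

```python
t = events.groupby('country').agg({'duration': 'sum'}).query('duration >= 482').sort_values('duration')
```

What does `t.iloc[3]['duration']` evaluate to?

group by country, sum of duration:
         duration
country          
BR            313
CA             78
FR            482
IN            876
JP            687
UK            555
filter rows where duration >= 482:
         duration
country          
FR            482
IN            876
JP            687
UK            555
sort by duration:
         duration
country          
FR            482
UK            555
JP            687
IN            876
Taking the value at position 3, column 'duration' gives 876.

876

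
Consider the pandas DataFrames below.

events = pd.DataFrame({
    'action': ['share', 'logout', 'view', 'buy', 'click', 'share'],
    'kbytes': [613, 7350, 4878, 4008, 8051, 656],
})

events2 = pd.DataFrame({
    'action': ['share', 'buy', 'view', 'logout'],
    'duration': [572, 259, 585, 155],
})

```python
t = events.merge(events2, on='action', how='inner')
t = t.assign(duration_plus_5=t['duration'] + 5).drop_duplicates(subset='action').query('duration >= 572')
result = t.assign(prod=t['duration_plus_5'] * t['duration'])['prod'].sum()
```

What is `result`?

merge on 'action' (how='inner') → 5 rows:
   action  kbytes  duration
0   share     613       572
1  logout    7350       155
2    view    4878       585
3     buy    4008       259
4   share     656       572
add column duration_plus_5 = t['duration'] + 5:
   action  kbytes  duration  duration_plus_5
0   share     613       572              577
1  logout    7350       155              160
2    view    4878       585              590
3     buy    4008       259              264
4   share     656       572              577
drop duplicate action (keep=first):
   action  kbytes  duration  duration_plus_5
0   share     613       572              577
1  logout    7350       155              160
2    view    4878       585              590
3     buy    4008       259              264
filter rows where duration >= 572:
  action  kbytes  duration  duration_plus_5
0  share     613       572              577
2   view    4878       585              590
add column prod = t['duration_plus_5'] * t['duration']:
  action  kbytes  duration  duration_plus_5    prod
0  share     613       572              577  330044
2   view    4878       585              590  345150
Reading off the sum of column 'prod', we get 675194.

675194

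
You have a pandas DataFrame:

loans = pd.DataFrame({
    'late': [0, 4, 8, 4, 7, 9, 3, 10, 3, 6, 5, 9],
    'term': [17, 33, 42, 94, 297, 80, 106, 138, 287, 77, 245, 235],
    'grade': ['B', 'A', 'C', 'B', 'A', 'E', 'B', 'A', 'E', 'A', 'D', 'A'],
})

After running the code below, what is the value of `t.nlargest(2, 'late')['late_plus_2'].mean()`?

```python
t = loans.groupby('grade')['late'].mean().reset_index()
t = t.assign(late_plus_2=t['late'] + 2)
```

group by grade, mean of late:
grade
A    7.200000
B    2.333333
C    8.000000
D    5.000000
E    6.000000
Name: late, dtype: float64
reset_index():
  grade      late
0     A  7.200000
1     B  2.333333
2     C  8.000000
3     D  5.000000
4     E  6.000000
add column late_plus_2 = t['late'] + 2:
  grade      late  late_plus_2
0     A  7.200000     9.200000
1     B  2.333333     4.333333
2     C  8.000000    10.000000
3     D  5.000000     7.000000
4     E  6.000000     8.000000
take 2 rows with largest late:
  grade  late  late_plus_2
2     C   8.0         10.0
0     A   7.2          9.2
Reading off the mean of column 'late_plus_2', we get 9.6.

9.6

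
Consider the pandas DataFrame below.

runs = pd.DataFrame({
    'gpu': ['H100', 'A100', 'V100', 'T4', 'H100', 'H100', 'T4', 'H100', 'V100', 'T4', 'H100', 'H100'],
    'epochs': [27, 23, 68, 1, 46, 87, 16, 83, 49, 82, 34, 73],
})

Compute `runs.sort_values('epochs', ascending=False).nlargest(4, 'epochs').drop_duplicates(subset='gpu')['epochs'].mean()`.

84.5

sort by epochs descending:
     gpu  epochs
5   H100      87
7   H100      83
9     T4      82
11  H100      73
2   V100      68
8   V100      49
4   H100      46
10  H100      34
0   H100      27
1   A100      23
6     T4      16
3     T4       1
take 4 rows with largest epochs:
     gpu  epochs
5   H100      87
7   H100      83
9     T4      82
11  H100      73
drop duplicate gpu (keep=first):
    gpu  epochs
5  H100      87
9    T4      82
Taking the mean of column 'epochs' gives 84.5.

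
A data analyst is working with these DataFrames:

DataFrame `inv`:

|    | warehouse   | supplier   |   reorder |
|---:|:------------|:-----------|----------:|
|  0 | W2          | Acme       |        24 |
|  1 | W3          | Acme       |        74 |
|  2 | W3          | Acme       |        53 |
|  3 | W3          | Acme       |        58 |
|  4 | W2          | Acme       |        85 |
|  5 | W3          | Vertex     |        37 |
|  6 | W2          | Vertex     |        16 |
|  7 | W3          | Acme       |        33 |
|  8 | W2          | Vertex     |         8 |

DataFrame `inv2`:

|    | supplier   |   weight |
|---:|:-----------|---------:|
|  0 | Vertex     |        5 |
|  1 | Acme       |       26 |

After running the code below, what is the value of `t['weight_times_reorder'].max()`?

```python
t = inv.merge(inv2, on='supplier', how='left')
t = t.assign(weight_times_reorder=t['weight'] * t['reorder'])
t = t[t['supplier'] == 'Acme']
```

merge on 'supplier' (how='left') → 9 rows:
  warehouse supplier  reorder  weight
0        W2     Acme       24      26
1        W3     Acme       74      26
2        W3     Acme       53      26
3        W3     Acme       58      26
4        W2     Acme       85      26
5        W3   Vertex       37       5
6        W2   Vertex       16       5
7        W3     Acme       33      26
8        W2   Vertex        8       5
add column weight_times_reorder = t['weight'] * t['reorder']:
  warehouse supplier  reorder  weight  weight_times_reorder
0        W2     Acme       24      26                   624
1        W3     Acme       74      26                  1924
2        W3     Acme       53      26                  1378
3        W3     Acme       58      26                  1508
4        W2     Acme       85      26                  2210
5        W3   Vertex       37       5                   185
6        W2   Vertex       16       5                    80
7        W3     Acme       33      26                   858
8        W2   Vertex        8       5                    40
filter rows where supplier == 'Acme':
  warehouse supplier  reorder  weight  weight_times_reorder
0        W2     Acme       24      26                   624
1        W3     Acme       74      26                  1924
2        W3     Acme       53      26                  1378
3        W3     Acme       58      26                  1508
4        W2     Acme       85      26                  2210
7        W3     Acme       33      26                   858
So max() = 2210.

2210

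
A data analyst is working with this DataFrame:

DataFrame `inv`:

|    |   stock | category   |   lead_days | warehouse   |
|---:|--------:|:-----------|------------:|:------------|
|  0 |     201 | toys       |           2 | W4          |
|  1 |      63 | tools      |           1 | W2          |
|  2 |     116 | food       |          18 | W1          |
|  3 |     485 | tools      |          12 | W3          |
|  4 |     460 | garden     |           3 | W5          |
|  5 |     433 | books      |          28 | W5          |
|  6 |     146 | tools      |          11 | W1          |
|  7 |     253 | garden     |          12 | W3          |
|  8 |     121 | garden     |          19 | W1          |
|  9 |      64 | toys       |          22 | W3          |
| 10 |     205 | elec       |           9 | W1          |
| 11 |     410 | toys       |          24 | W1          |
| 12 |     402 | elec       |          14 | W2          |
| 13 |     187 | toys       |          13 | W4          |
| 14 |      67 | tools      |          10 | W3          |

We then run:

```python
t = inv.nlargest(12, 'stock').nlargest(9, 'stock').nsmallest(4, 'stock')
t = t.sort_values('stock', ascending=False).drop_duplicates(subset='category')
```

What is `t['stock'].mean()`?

take 12 rows with largest stock:
    stock category  lead_days warehouse
3     485    tools         12        W3
4     460   garden          3        W5
5     433    books         28        W5
11    410     toys         24        W1
12    402     elec         14        W2
7     253   garden         12        W3
10    205     elec          9        W1
0     201     toys          2        W4
13    187     toys         13        W4
6     146    tools         11        W1
8     121   garden         19        W1
2     116     food         18        W1
take 9 rows with largest stock:
    stock category  lead_days warehouse
3     485    tools         12        W3
4     460   garden          3        W5
5     433    books         28        W5
11    410     toys         24        W1
12    402     elec         14        W2
7     253   garden         12        W3
10    205     elec          9        W1
0     201     toys          2        W4
13    187     toys         13        W4
take 4 rows with smallest stock:
    stock category  lead_days warehouse
13    187     toys         13        W4
0     201     toys          2        W4
10    205     elec          9        W1
7     253   garden         12        W3
sort by stock descending:
    stock category  lead_days warehouse
7     253   garden         12        W3
10    205     elec          9        W1
0     201     toys          2        W4
13    187     toys         13        W4
drop duplicate category (keep=first):
    stock category  lead_days warehouse
7     253   garden         12        W3
10    205     elec          9        W1
0     201     toys          2        W4
Hence 219.666666667.

219.666666667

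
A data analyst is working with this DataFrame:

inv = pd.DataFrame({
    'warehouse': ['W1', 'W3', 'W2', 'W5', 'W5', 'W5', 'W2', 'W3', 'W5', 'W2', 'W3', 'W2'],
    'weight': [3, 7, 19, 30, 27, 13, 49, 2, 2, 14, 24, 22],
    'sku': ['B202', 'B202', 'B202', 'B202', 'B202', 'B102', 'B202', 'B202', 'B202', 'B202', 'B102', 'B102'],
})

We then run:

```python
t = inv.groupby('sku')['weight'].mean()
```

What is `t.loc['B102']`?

group by sku, mean of weight:
sku
B102    19.666667
B202    17.000000
Name: weight, dtype: float64
Hence 19.6666666667.

19.6666666667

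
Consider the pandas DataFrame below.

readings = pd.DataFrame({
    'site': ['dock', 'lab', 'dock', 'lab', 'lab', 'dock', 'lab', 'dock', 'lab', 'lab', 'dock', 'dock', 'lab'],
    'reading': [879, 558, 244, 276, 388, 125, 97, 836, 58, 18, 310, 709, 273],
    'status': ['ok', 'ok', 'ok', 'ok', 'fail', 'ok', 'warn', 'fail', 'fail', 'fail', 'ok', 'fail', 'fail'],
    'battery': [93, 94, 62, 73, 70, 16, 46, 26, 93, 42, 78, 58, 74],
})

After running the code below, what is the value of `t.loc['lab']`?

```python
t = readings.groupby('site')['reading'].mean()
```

238.285714286

group by site, mean of reading:
site
dock    517.166667
lab     238.285714
Name: reading, dtype: float64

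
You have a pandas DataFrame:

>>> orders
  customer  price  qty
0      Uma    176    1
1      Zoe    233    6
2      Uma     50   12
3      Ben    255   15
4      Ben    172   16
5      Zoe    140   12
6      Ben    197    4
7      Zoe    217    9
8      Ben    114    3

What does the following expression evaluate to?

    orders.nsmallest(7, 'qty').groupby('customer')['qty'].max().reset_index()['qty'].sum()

28

take 7 rows with smallest qty:
  customer  price  qty
0      Uma    176    1
8      Ben    114    3
6      Ben    197    4
1      Zoe    233    6
7      Zoe    217    9
2      Uma     50   12
5      Zoe    140   12
group by customer, max of qty:
customer
Ben     4
Uma    12
Zoe    12
Name: qty, dtype: int64
reset_index():
  customer  qty
0      Ben    4
1      Uma   12
2      Zoe   12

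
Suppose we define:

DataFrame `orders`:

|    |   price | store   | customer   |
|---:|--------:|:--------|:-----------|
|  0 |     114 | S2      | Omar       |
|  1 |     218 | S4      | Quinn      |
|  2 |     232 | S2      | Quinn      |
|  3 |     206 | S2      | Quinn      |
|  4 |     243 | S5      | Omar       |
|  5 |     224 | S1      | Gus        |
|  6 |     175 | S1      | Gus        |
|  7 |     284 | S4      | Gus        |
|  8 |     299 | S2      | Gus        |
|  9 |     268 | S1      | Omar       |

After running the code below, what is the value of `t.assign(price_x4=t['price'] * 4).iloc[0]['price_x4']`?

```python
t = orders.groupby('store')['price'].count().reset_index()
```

group by store, count of price:
store
S1    3
S2    4
S4    2
S5    1
Name: price, dtype: int64
reset_index():
  store  price
0    S1      3
1    S2      4
2    S4      2
3    S5      1
add column price_x4 = t['price'] * 4:
  store  price  price_x4
0    S1      3        12
1    S2      4        16
2    S4      2         8
3    S5      1         4
Hence 12.

12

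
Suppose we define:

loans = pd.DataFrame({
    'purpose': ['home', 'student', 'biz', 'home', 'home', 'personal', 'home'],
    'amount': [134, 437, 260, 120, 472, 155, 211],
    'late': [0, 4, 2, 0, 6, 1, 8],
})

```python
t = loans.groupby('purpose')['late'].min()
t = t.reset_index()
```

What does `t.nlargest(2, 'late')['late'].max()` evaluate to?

4

group by purpose, min of late:
purpose
biz         2
home        0
personal    1
student     4
Name: late, dtype: int64
reset_index():
    purpose  late
0       biz     2
1      home     0
2  personal     1
3   student     4
take 2 rows with largest late:
   purpose  late
3  student     4
0      biz     2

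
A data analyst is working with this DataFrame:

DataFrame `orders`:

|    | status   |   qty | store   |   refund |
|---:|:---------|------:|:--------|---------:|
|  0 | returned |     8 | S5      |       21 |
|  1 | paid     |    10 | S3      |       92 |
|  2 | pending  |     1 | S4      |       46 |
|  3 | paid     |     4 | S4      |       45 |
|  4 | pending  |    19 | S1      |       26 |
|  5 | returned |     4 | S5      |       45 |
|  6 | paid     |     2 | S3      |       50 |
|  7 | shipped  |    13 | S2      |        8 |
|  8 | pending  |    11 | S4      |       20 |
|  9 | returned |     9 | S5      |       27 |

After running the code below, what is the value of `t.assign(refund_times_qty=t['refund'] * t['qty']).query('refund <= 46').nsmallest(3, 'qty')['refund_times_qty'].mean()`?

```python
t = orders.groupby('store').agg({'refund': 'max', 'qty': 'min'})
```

group by store: max(refund), min(qty):
       refund  qty
store             
S1         26   19
S2          8   13
S3         92    2
S4         46    1
S5         45    4
add column refund_times_qty = t['refund'] * t['qty']:
       refund  qty  refund_times_qty
store                               
S1         26   19               494
S2          8   13               104
S3         92    2               184
S4         46    1                46
S5         45    4               180
filter rows where refund <= 46:
       refund  qty  refund_times_qty
store                               
S1         26   19               494
S2          8   13               104
S4         46    1                46
S5         45    4               180
take 3 rows with smallest qty:
       refund  qty  refund_times_qty
store                               
S4         46    1                46
S5         45    4               180
S2          8   13               104
The mean of column 'refund_times_qty' is 110.0.

110.0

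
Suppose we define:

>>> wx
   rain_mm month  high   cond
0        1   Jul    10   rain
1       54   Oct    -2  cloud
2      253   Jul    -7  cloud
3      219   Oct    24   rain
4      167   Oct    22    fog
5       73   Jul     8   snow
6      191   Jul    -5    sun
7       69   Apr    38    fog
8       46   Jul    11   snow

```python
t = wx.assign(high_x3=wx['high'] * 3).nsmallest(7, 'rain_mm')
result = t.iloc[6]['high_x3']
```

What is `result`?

add column high_x3 = wx['high'] * 3:
   rain_mm month  high   cond  high_x3
0        1   Jul    10   rain       30
1       54   Oct    -2  cloud       -6
2      253   Jul    -7  cloud      -21
3      219   Oct    24   rain       72
4      167   Oct    22    fog       66
5       73   Jul     8   snow       24
6      191   Jul    -5    sun      -15
7       69   Apr    38    fog      114
8       46   Jul    11   snow       33
take 7 rows with smallest rain_mm:
   rain_mm month  high   cond  high_x3
0        1   Jul    10   rain       30
8       46   Jul    11   snow       33
1       54   Oct    -2  cloud       -6
7       69   Apr    38    fog      114
5       73   Jul     8   snow       24
4      167   Oct    22    fog       66
6      191   Jul    -5    sun      -15
Hence -15.

-15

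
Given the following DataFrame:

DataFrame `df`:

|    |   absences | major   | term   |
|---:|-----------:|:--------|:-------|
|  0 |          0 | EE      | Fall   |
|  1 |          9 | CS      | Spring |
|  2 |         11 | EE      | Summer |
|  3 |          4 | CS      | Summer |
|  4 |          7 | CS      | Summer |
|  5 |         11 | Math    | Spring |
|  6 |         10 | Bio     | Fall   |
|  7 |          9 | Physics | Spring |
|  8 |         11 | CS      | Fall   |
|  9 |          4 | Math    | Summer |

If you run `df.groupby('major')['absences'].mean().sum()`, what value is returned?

group by major, mean of absences:
major
Bio        10.00
CS          7.75
EE          5.50
Math        7.50
Physics     9.00
Name: absences, dtype: float64
Finally, sum of the resulting series = 39.75.

39.75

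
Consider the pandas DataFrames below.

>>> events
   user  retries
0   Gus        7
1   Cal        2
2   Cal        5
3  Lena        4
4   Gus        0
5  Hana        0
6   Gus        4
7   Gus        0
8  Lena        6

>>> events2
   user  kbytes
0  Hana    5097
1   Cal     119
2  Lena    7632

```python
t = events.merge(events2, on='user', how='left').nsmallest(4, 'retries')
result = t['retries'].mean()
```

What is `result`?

merge on 'user' (how='left') → 9 rows:
   user  retries  kbytes
0   Gus        7     NaN
1   Cal        2   119.0
2   Cal        5   119.0
3  Lena        4  7632.0
4   Gus        0     NaN
5  Hana        0  5097.0
6   Gus        4     NaN
7   Gus        0     NaN
8  Lena        6  7632.0
take 4 rows with smallest retries:
   user  retries  kbytes
4   Gus        0     NaN
5  Hana        0  5097.0
7   Gus        0     NaN
1   Cal        2   119.0

0.5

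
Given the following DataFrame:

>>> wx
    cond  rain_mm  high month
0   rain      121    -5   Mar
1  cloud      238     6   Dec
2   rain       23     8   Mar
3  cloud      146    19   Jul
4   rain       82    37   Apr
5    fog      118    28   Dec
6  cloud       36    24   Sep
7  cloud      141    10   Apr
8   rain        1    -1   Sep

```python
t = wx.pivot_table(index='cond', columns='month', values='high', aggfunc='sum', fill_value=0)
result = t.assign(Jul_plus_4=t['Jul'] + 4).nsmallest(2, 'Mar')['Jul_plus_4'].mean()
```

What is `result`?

pivot: rows=cond, cols=month, sum(high):
month  Apr  Dec  Jul  Mar  Sep
cond                          
cloud   10    6   19    0   24
fog      0   28    0    0    0
rain    37    0    0    3   -1
add column Jul_plus_4 = t['Jul'] + 4:
month  Apr  Dec  Jul  Mar  Sep  Jul_plus_4
cond                                      
cloud   10    6   19    0   24          23
fog      0   28    0    0    0           4
rain    37    0    0    3   -1           4
take 2 rows with smallest Mar:
month  Apr  Dec  Jul  Mar  Sep  Jul_plus_4
cond                                      
cloud   10    6   19    0   24          23
fog      0   28    0    0    0           4

13.5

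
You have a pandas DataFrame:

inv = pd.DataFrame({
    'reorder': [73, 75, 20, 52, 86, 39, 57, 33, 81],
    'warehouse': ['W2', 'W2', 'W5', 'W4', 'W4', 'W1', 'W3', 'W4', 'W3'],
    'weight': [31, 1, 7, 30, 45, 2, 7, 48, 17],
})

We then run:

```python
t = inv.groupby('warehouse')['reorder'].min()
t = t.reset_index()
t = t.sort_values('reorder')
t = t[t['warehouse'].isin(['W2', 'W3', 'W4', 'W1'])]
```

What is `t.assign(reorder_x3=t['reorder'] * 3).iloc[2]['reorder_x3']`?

group by warehouse, min of reorder:
warehouse
W1    39
W2    73
W3    57
W4    33
W5    20
Name: reorder, dtype: int64
reset_index():
  warehouse  reorder
0        W1       39
1        W2       73
2        W3       57
3        W4       33
4        W5       20
sort by reorder:
  warehouse  reorder
4        W5       20
3        W4       33
0        W1       39
2        W3       57
1        W2       73
filter rows where warehouse in ['W2', 'W3', 'W4', 'W1']:
  warehouse  reorder
3        W4       33
0        W1       39
2        W3       57
1        W2       73
add column reorder_x3 = t['reorder'] * 3:
  warehouse  reorder  reorder_x3
3        W4       33          99
0        W1       39         117
2        W3       57         171
1        W2       73         219

171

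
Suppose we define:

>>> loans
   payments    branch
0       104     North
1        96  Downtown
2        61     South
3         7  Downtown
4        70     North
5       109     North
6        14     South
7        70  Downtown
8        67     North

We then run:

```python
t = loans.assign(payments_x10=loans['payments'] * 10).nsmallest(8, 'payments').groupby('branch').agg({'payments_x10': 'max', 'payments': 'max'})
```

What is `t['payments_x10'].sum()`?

add column payments_x10 = loans['payments'] * 10:
   payments    branch  payments_x10
0       104     North          1040
1        96  Downtown           960
2        61     South           610
3         7  Downtown            70
4        70     North           700
5       109     North          1090
6        14     South           140
7        70  Downtown           700
8        67     North           670
take 8 rows with smallest payments:
   payments    branch  payments_x10
3         7  Downtown            70
6        14     South           140
2        61     South           610
8        67     North           670
4        70     North           700
7        70  Downtown           700
1        96  Downtown           960
0       104     North          1040
group by branch: max(payments_x10), max(payments):
          payments_x10  payments
branch                          
Downtown           960        96
North             1040       104
South              610        61
sum of column 'payments_x10' → 2610

2610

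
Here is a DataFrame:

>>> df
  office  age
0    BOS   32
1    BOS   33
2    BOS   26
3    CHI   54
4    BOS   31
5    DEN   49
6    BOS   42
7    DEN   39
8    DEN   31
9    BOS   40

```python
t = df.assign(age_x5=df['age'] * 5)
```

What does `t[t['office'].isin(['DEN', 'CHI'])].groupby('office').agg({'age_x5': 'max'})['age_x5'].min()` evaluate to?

245

add column age_x5 = df['age'] * 5:
  office  age  age_x5
0    BOS   32     160
1    BOS   33     165
2    BOS   26     130
3    CHI   54     270
4    BOS   31     155
5    DEN   49     245
6    BOS   42     210
7    DEN   39     195
8    DEN   31     155
9    BOS   40     200
filter rows where office in ['DEN', 'CHI']:
  office  age  age_x5
3    CHI   54     270
5    DEN   49     245
7    DEN   39     195
8    DEN   31     155
group by office, max of age_x5:
        age_x5
office        
CHI        270
DEN        245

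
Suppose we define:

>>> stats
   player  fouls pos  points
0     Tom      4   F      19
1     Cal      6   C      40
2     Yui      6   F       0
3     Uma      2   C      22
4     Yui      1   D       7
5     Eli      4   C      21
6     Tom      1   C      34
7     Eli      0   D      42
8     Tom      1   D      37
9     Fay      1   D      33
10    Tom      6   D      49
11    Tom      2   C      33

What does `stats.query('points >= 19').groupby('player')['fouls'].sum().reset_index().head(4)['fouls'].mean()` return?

filter rows where points >= 19:
   player  fouls pos  points
0     Tom      4   F      19
1     Cal      6   C      40
3     Uma      2   C      22
5     Eli      4   C      21
6     Tom      1   C      34
7     Eli      0   D      42
8     Tom      1   D      37
9     Fay      1   D      33
10    Tom      6   D      49
11    Tom      2   C      33
group by player, sum of fouls:
player
Cal     6
Eli     4
Fay     1
Tom    14
Uma     2
Name: fouls, dtype: int64
reset_index():
  player  fouls
0    Cal      6
1    Eli      4
2    Fay      1
3    Tom     14
4    Uma      2
take first 4 rows:
  player  fouls
0    Cal      6
1    Eli      4
2    Fay      1
3    Tom     14
Taking the mean of column 'fouls' gives 6.25.

6.25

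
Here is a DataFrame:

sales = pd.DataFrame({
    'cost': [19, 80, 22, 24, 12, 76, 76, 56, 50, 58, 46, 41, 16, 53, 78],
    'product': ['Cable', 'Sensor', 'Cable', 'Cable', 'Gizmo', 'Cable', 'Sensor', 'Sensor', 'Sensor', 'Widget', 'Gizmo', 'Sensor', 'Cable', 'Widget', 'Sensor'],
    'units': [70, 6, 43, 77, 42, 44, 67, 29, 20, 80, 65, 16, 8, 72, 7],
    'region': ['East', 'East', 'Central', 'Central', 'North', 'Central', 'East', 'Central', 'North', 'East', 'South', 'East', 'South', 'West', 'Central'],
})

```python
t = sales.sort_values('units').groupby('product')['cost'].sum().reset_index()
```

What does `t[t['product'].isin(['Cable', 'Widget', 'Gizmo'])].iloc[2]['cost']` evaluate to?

111

sort by units:
    cost product  units   region
1     80  Sensor      6     East
14    78  Sensor      7  Central
12    16   Cable      8    South
11    41  Sensor     16     East
8     50  Sensor     20    North
7     56  Sensor     29  Central
4     12   Gizmo     42    North
2     22   Cable     43  Central
5     76   Cable     44  Central
10    46   Gizmo     65    South
6     76  Sensor     67     East
0     19   Cable     70     East
13    53  Widget     72     West
3     24   Cable     77  Central
9     58  Widget     80     East
group by product, sum of cost:
product
Cable     157
Gizmo      58
Sensor    381
Widget    111
Name: cost, dtype: int64
reset_index():
  product  cost
0   Cable   157
1   Gizmo    58
2  Sensor   381
3  Widget   111
filter rows where product in ['Cable', 'Widget', 'Gizmo']:
  product  cost
0   Cable   157
1   Gizmo    58
3  Widget   111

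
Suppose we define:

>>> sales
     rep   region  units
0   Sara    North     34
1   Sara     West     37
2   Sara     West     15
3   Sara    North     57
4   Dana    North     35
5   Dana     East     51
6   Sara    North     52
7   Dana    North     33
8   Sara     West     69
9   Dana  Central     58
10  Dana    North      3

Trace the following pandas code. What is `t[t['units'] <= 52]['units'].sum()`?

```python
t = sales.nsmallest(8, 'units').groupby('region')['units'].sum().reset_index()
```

103

take 8 rows with smallest units:
     rep region  units
10  Dana  North      3
2   Sara   West     15
7   Dana  North     33
0   Sara  North     34
4   Dana  North     35
1   Sara   West     37
5   Dana   East     51
6   Sara  North     52
group by region, sum of units:
region
East      51
North    157
West      52
Name: units, dtype: int64
reset_index():
  region  units
0   East     51
1  North    157
2   West     52
filter rows where units <= 52:
  region  units
0   East     51
2   West     52
Taking the sum of column 'units' gives 103.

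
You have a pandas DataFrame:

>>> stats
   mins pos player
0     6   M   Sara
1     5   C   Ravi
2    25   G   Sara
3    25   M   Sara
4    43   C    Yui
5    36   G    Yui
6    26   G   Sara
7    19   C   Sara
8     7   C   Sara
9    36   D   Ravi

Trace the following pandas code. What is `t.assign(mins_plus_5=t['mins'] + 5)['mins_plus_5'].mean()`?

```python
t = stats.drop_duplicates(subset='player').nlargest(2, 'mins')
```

drop duplicate player (keep=first):
   mins pos player
0     6   M   Sara
1     5   C   Ravi
4    43   C    Yui
take 2 rows with largest mins:
   mins pos player
4    43   C    Yui
0     6   M   Sara
add column mins_plus_5 = t['mins'] + 5:
   mins pos player  mins_plus_5
4    43   C    Yui           48
0     6   M   Sara           11
The mean of column 'mins_plus_5' is 29.5.

29.5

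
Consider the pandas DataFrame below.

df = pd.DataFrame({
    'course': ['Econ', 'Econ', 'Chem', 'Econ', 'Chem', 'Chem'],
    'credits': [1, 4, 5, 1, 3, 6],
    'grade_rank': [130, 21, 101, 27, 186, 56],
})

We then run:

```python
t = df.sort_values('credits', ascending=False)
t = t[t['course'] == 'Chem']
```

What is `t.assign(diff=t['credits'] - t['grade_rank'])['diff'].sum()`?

sort by credits descending:
  course  credits  grade_rank
5   Chem        6          56
2   Chem        5         101
1   Econ        4          21
4   Chem        3         186
0   Econ        1         130
3   Econ        1          27
filter rows where course == 'Chem':
  course  credits  grade_rank
5   Chem        6          56
2   Chem        5         101
4   Chem        3         186
add column diff = t['credits'] - t['grade_rank']:
  course  credits  grade_rank  diff
5   Chem        6          56   -50
2   Chem        5         101   -96
4   Chem        3         186  -183

-329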